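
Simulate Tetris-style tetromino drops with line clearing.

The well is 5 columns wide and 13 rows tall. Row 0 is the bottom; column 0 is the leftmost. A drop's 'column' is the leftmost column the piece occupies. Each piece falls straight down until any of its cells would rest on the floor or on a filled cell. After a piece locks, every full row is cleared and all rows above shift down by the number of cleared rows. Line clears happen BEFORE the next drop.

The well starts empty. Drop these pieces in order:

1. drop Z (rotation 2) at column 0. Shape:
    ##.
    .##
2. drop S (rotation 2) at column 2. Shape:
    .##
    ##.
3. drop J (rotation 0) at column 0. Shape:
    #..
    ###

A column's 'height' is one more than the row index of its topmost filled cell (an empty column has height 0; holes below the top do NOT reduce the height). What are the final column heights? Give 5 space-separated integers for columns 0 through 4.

Answer: 3 2 2 2 0

Derivation:
Drop 1: Z rot2 at col 0 lands with bottom-row=0; cleared 0 line(s) (total 0); column heights now [2 2 1 0 0], max=2
Drop 2: S rot2 at col 2 lands with bottom-row=1; cleared 0 line(s) (total 0); column heights now [2 2 2 3 3], max=3
Drop 3: J rot0 at col 0 lands with bottom-row=2; cleared 1 line(s) (total 1); column heights now [3 2 2 2 0], max=3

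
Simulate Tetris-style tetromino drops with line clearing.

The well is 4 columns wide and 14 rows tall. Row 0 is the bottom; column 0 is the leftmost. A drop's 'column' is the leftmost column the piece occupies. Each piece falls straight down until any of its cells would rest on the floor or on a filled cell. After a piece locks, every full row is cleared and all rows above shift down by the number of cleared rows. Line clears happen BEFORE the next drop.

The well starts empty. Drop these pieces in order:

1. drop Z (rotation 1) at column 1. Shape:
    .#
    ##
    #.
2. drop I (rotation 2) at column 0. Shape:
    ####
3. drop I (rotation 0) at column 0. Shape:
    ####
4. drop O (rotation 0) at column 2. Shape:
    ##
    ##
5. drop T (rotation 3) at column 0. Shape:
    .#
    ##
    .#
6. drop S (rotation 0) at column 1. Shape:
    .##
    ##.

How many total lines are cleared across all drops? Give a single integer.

Answer: 3

Derivation:
Drop 1: Z rot1 at col 1 lands with bottom-row=0; cleared 0 line(s) (total 0); column heights now [0 2 3 0], max=3
Drop 2: I rot2 at col 0 lands with bottom-row=3; cleared 1 line(s) (total 1); column heights now [0 2 3 0], max=3
Drop 3: I rot0 at col 0 lands with bottom-row=3; cleared 1 line(s) (total 2); column heights now [0 2 3 0], max=3
Drop 4: O rot0 at col 2 lands with bottom-row=3; cleared 0 line(s) (total 2); column heights now [0 2 5 5], max=5
Drop 5: T rot3 at col 0 lands with bottom-row=2; cleared 1 line(s) (total 3); column heights now [0 4 4 4], max=4
Drop 6: S rot0 at col 1 lands with bottom-row=4; cleared 0 line(s) (total 3); column heights now [0 5 6 6], max=6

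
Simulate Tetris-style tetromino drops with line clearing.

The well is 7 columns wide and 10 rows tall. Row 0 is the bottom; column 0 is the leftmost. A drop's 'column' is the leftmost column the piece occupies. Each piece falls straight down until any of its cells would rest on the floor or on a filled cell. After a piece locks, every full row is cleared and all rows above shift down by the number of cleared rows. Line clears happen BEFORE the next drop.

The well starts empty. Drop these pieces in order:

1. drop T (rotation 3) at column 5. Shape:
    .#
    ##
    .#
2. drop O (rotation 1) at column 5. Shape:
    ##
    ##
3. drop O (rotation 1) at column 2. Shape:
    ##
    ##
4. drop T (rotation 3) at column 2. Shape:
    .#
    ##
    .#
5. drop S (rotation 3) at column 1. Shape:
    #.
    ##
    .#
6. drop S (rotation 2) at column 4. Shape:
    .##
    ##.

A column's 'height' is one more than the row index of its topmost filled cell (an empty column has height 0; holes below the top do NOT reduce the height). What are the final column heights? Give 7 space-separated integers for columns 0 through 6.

Answer: 0 7 6 5 6 7 7

Derivation:
Drop 1: T rot3 at col 5 lands with bottom-row=0; cleared 0 line(s) (total 0); column heights now [0 0 0 0 0 2 3], max=3
Drop 2: O rot1 at col 5 lands with bottom-row=3; cleared 0 line(s) (total 0); column heights now [0 0 0 0 0 5 5], max=5
Drop 3: O rot1 at col 2 lands with bottom-row=0; cleared 0 line(s) (total 0); column heights now [0 0 2 2 0 5 5], max=5
Drop 4: T rot3 at col 2 lands with bottom-row=2; cleared 0 line(s) (total 0); column heights now [0 0 4 5 0 5 5], max=5
Drop 5: S rot3 at col 1 lands with bottom-row=4; cleared 0 line(s) (total 0); column heights now [0 7 6 5 0 5 5], max=7
Drop 6: S rot2 at col 4 lands with bottom-row=5; cleared 0 line(s) (total 0); column heights now [0 7 6 5 6 7 7], max=7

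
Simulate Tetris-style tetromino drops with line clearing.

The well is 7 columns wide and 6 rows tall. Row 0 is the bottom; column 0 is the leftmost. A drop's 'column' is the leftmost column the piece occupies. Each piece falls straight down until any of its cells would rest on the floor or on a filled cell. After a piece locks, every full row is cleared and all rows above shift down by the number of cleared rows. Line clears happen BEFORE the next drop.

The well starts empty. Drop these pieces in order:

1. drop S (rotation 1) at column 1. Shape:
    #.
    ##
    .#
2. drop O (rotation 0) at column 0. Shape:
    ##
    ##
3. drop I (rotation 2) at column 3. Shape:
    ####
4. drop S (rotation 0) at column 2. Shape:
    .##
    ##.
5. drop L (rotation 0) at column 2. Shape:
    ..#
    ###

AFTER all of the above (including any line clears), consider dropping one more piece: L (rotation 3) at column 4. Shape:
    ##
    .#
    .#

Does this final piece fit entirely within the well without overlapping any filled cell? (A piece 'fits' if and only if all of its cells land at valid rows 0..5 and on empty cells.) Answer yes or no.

Drop 1: S rot1 at col 1 lands with bottom-row=0; cleared 0 line(s) (total 0); column heights now [0 3 2 0 0 0 0], max=3
Drop 2: O rot0 at col 0 lands with bottom-row=3; cleared 0 line(s) (total 0); column heights now [5 5 2 0 0 0 0], max=5
Drop 3: I rot2 at col 3 lands with bottom-row=0; cleared 0 line(s) (total 0); column heights now [5 5 2 1 1 1 1], max=5
Drop 4: S rot0 at col 2 lands with bottom-row=2; cleared 0 line(s) (total 0); column heights now [5 5 3 4 4 1 1], max=5
Drop 5: L rot0 at col 2 lands with bottom-row=4; cleared 0 line(s) (total 0); column heights now [5 5 5 5 6 1 1], max=6
Test piece L rot3 at col 4 (width 2): heights before test = [5 5 5 5 6 1 1]; fits = False

Answer: no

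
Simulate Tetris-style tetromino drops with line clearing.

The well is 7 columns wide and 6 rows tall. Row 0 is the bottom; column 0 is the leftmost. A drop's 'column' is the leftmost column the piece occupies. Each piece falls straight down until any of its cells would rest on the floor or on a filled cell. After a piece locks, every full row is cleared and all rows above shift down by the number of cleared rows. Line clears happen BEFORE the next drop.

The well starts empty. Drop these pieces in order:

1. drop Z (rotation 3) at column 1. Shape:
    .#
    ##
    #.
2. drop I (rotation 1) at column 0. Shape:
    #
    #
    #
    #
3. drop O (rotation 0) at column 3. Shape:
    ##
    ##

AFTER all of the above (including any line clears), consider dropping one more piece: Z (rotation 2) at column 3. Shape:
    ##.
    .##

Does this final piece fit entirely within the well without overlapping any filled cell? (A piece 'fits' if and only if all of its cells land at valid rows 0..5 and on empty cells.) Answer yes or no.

Answer: yes

Derivation:
Drop 1: Z rot3 at col 1 lands with bottom-row=0; cleared 0 line(s) (total 0); column heights now [0 2 3 0 0 0 0], max=3
Drop 2: I rot1 at col 0 lands with bottom-row=0; cleared 0 line(s) (total 0); column heights now [4 2 3 0 0 0 0], max=4
Drop 3: O rot0 at col 3 lands with bottom-row=0; cleared 0 line(s) (total 0); column heights now [4 2 3 2 2 0 0], max=4
Test piece Z rot2 at col 3 (width 3): heights before test = [4 2 3 2 2 0 0]; fits = True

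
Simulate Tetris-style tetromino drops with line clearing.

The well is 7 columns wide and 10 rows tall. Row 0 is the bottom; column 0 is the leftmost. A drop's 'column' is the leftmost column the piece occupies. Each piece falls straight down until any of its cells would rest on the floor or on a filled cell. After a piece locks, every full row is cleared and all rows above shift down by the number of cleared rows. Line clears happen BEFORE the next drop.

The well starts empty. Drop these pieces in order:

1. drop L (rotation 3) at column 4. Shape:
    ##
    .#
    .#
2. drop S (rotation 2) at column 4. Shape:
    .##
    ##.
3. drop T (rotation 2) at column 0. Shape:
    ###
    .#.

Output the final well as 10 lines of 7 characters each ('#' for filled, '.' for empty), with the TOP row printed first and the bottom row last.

Answer: .......
.......
.......
.......
.......
.....##
....##.
....##.
###..#.
.#...#.

Derivation:
Drop 1: L rot3 at col 4 lands with bottom-row=0; cleared 0 line(s) (total 0); column heights now [0 0 0 0 3 3 0], max=3
Drop 2: S rot2 at col 4 lands with bottom-row=3; cleared 0 line(s) (total 0); column heights now [0 0 0 0 4 5 5], max=5
Drop 3: T rot2 at col 0 lands with bottom-row=0; cleared 0 line(s) (total 0); column heights now [2 2 2 0 4 5 5], max=5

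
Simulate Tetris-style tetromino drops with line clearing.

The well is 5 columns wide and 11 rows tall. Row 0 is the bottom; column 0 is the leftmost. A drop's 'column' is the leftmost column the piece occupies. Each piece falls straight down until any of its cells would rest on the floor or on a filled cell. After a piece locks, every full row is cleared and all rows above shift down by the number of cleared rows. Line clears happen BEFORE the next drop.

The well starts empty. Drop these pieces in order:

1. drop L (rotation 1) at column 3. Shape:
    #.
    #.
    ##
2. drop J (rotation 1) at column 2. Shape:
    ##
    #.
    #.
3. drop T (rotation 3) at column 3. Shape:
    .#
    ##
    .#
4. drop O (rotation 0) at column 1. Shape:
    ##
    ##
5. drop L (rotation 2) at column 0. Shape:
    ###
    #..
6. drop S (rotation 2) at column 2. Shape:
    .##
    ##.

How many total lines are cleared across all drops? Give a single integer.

Drop 1: L rot1 at col 3 lands with bottom-row=0; cleared 0 line(s) (total 0); column heights now [0 0 0 3 1], max=3
Drop 2: J rot1 at col 2 lands with bottom-row=1; cleared 0 line(s) (total 0); column heights now [0 0 4 4 1], max=4
Drop 3: T rot3 at col 3 lands with bottom-row=3; cleared 0 line(s) (total 0); column heights now [0 0 4 5 6], max=6
Drop 4: O rot0 at col 1 lands with bottom-row=4; cleared 0 line(s) (total 0); column heights now [0 6 6 5 6], max=6
Drop 5: L rot2 at col 0 lands with bottom-row=5; cleared 0 line(s) (total 0); column heights now [7 7 7 5 6], max=7
Drop 6: S rot2 at col 2 lands with bottom-row=7; cleared 0 line(s) (total 0); column heights now [7 7 8 9 9], max=9

Answer: 0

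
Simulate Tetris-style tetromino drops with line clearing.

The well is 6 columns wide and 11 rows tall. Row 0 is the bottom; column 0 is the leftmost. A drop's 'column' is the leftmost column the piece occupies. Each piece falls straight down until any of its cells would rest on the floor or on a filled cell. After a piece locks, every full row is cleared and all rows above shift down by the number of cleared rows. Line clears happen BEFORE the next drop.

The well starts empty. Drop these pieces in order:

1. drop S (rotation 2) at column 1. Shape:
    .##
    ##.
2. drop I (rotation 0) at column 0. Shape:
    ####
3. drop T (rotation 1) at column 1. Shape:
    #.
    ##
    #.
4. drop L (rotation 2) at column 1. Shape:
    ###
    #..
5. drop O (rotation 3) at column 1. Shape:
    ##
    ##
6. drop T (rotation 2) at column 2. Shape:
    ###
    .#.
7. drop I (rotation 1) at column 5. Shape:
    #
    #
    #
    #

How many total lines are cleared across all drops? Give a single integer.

Drop 1: S rot2 at col 1 lands with bottom-row=0; cleared 0 line(s) (total 0); column heights now [0 1 2 2 0 0], max=2
Drop 2: I rot0 at col 0 lands with bottom-row=2; cleared 0 line(s) (total 0); column heights now [3 3 3 3 0 0], max=3
Drop 3: T rot1 at col 1 lands with bottom-row=3; cleared 0 line(s) (total 0); column heights now [3 6 5 3 0 0], max=6
Drop 4: L rot2 at col 1 lands with bottom-row=6; cleared 0 line(s) (total 0); column heights now [3 8 8 8 0 0], max=8
Drop 5: O rot3 at col 1 lands with bottom-row=8; cleared 0 line(s) (total 0); column heights now [3 10 10 8 0 0], max=10
Drop 6: T rot2 at col 2 lands with bottom-row=9; cleared 0 line(s) (total 0); column heights now [3 10 11 11 11 0], max=11
Drop 7: I rot1 at col 5 lands with bottom-row=0; cleared 0 line(s) (total 0); column heights now [3 10 11 11 11 4], max=11

Answer: 0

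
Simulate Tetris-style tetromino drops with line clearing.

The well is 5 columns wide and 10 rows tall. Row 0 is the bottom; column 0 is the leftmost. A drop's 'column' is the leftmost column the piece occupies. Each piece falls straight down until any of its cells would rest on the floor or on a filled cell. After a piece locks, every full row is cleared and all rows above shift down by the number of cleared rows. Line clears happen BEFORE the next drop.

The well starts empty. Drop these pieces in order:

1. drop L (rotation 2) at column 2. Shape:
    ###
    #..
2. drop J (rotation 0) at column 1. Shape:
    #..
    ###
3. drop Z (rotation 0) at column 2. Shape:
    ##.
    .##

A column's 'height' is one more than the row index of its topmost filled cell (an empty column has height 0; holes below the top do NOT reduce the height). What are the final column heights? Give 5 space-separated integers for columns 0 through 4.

Drop 1: L rot2 at col 2 lands with bottom-row=0; cleared 0 line(s) (total 0); column heights now [0 0 2 2 2], max=2
Drop 2: J rot0 at col 1 lands with bottom-row=2; cleared 0 line(s) (total 0); column heights now [0 4 3 3 2], max=4
Drop 3: Z rot0 at col 2 lands with bottom-row=3; cleared 0 line(s) (total 0); column heights now [0 4 5 5 4], max=5

Answer: 0 4 5 5 4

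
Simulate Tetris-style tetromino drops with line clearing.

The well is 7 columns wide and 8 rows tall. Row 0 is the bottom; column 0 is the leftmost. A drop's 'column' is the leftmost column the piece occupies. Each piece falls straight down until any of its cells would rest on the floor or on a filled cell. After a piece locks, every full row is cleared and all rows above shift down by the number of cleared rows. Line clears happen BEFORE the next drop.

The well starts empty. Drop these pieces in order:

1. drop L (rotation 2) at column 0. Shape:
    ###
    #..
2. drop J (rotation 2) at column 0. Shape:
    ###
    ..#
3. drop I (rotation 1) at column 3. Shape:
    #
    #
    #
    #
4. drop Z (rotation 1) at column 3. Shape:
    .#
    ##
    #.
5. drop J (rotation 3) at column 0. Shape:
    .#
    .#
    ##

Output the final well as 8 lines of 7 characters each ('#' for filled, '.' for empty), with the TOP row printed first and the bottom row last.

Drop 1: L rot2 at col 0 lands with bottom-row=0; cleared 0 line(s) (total 0); column heights now [2 2 2 0 0 0 0], max=2
Drop 2: J rot2 at col 0 lands with bottom-row=2; cleared 0 line(s) (total 0); column heights now [4 4 4 0 0 0 0], max=4
Drop 3: I rot1 at col 3 lands with bottom-row=0; cleared 0 line(s) (total 0); column heights now [4 4 4 4 0 0 0], max=4
Drop 4: Z rot1 at col 3 lands with bottom-row=4; cleared 0 line(s) (total 0); column heights now [4 4 4 6 7 0 0], max=7
Drop 5: J rot3 at col 0 lands with bottom-row=4; cleared 0 line(s) (total 0); column heights now [5 7 4 6 7 0 0], max=7

Answer: .......
.#..#..
.#.##..
##.#...
####...
..##...
####...
#..#...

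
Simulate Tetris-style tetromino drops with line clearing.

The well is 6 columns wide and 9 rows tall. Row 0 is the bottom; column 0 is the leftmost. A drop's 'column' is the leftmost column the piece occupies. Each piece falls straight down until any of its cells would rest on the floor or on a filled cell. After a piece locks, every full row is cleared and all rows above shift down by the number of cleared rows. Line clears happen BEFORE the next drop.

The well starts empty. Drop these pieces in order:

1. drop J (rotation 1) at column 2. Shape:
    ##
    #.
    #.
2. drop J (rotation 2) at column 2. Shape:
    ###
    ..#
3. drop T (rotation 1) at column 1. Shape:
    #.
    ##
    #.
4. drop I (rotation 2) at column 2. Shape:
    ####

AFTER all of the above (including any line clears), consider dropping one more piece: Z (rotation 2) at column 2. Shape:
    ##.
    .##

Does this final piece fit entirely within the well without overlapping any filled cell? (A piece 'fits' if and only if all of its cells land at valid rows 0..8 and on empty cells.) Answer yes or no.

Drop 1: J rot1 at col 2 lands with bottom-row=0; cleared 0 line(s) (total 0); column heights now [0 0 3 3 0 0], max=3
Drop 2: J rot2 at col 2 lands with bottom-row=2; cleared 0 line(s) (total 0); column heights now [0 0 4 4 4 0], max=4
Drop 3: T rot1 at col 1 lands with bottom-row=3; cleared 0 line(s) (total 0); column heights now [0 6 5 4 4 0], max=6
Drop 4: I rot2 at col 2 lands with bottom-row=5; cleared 0 line(s) (total 0); column heights now [0 6 6 6 6 6], max=6
Test piece Z rot2 at col 2 (width 3): heights before test = [0 6 6 6 6 6]; fits = True

Answer: yes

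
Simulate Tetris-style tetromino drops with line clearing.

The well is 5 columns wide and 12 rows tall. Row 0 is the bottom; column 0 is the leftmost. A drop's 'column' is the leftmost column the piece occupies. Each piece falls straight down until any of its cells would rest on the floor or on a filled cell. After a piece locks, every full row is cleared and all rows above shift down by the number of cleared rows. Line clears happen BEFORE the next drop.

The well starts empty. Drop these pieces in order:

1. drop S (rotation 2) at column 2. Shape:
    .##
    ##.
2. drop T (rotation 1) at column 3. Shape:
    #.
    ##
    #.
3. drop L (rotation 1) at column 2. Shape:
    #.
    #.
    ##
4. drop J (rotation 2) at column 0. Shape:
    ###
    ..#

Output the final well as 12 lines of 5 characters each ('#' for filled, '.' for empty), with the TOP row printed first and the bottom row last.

Answer: .....
.....
###..
..#..
..#..
..#..
..##.
...#.
...##
...#.
...##
..##.

Derivation:
Drop 1: S rot2 at col 2 lands with bottom-row=0; cleared 0 line(s) (total 0); column heights now [0 0 1 2 2], max=2
Drop 2: T rot1 at col 3 lands with bottom-row=2; cleared 0 line(s) (total 0); column heights now [0 0 1 5 4], max=5
Drop 3: L rot1 at col 2 lands with bottom-row=5; cleared 0 line(s) (total 0); column heights now [0 0 8 6 4], max=8
Drop 4: J rot2 at col 0 lands with bottom-row=8; cleared 0 line(s) (total 0); column heights now [10 10 10 6 4], max=10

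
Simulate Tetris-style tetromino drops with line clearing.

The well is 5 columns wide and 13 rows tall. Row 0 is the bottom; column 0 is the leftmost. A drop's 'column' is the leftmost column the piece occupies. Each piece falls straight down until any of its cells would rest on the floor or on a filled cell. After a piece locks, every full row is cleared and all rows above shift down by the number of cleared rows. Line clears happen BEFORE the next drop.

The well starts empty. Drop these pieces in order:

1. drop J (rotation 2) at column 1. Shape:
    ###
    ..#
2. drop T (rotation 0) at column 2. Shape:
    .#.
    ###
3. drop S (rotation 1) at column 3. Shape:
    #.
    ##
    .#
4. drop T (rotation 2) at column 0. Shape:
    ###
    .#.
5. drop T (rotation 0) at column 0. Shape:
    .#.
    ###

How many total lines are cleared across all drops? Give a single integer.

Answer: 2

Derivation:
Drop 1: J rot2 at col 1 lands with bottom-row=0; cleared 0 line(s) (total 0); column heights now [0 2 2 2 0], max=2
Drop 2: T rot0 at col 2 lands with bottom-row=2; cleared 0 line(s) (total 0); column heights now [0 2 3 4 3], max=4
Drop 3: S rot1 at col 3 lands with bottom-row=3; cleared 0 line(s) (total 0); column heights now [0 2 3 6 5], max=6
Drop 4: T rot2 at col 0 lands with bottom-row=2; cleared 1 line(s) (total 1); column heights now [0 3 3 5 4], max=5
Drop 5: T rot0 at col 0 lands with bottom-row=3; cleared 1 line(s) (total 2); column heights now [0 4 3 4 3], max=4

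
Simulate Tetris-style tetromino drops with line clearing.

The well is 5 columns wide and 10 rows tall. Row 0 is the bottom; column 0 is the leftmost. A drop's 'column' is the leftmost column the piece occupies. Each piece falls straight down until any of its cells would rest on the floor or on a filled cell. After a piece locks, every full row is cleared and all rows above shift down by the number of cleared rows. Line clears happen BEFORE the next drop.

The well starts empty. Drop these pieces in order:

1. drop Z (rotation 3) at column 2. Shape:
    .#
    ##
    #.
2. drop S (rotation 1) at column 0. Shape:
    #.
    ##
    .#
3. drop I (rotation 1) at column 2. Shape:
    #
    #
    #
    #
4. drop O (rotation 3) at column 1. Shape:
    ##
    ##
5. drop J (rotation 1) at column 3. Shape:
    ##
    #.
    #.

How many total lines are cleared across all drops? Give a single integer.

Drop 1: Z rot3 at col 2 lands with bottom-row=0; cleared 0 line(s) (total 0); column heights now [0 0 2 3 0], max=3
Drop 2: S rot1 at col 0 lands with bottom-row=0; cleared 0 line(s) (total 0); column heights now [3 2 2 3 0], max=3
Drop 3: I rot1 at col 2 lands with bottom-row=2; cleared 0 line(s) (total 0); column heights now [3 2 6 3 0], max=6
Drop 4: O rot3 at col 1 lands with bottom-row=6; cleared 0 line(s) (total 0); column heights now [3 8 8 3 0], max=8
Drop 5: J rot1 at col 3 lands with bottom-row=3; cleared 0 line(s) (total 0); column heights now [3 8 8 6 6], max=8

Answer: 0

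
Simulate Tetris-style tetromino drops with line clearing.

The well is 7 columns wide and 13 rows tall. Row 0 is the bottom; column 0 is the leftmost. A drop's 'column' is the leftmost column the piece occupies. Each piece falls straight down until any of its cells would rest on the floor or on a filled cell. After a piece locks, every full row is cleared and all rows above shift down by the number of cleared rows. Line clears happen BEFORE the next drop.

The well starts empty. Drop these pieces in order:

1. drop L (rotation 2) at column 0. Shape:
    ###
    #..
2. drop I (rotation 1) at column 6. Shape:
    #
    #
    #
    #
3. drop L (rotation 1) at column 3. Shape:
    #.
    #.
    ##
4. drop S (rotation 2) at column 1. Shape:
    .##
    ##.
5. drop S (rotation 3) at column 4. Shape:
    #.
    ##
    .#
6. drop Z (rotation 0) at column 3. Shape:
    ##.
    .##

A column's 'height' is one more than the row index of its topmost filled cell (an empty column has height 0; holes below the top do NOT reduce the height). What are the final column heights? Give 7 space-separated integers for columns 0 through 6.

Answer: 1 2 3 4 4 3 3

Derivation:
Drop 1: L rot2 at col 0 lands with bottom-row=0; cleared 0 line(s) (total 0); column heights now [2 2 2 0 0 0 0], max=2
Drop 2: I rot1 at col 6 lands with bottom-row=0; cleared 0 line(s) (total 0); column heights now [2 2 2 0 0 0 4], max=4
Drop 3: L rot1 at col 3 lands with bottom-row=0; cleared 0 line(s) (total 0); column heights now [2 2 2 3 1 0 4], max=4
Drop 4: S rot2 at col 1 lands with bottom-row=2; cleared 0 line(s) (total 0); column heights now [2 3 4 4 1 0 4], max=4
Drop 5: S rot3 at col 4 lands with bottom-row=0; cleared 1 line(s) (total 1); column heights now [1 2 3 3 2 1 3], max=3
Drop 6: Z rot0 at col 3 lands with bottom-row=2; cleared 0 line(s) (total 1); column heights now [1 2 3 4 4 3 3], max=4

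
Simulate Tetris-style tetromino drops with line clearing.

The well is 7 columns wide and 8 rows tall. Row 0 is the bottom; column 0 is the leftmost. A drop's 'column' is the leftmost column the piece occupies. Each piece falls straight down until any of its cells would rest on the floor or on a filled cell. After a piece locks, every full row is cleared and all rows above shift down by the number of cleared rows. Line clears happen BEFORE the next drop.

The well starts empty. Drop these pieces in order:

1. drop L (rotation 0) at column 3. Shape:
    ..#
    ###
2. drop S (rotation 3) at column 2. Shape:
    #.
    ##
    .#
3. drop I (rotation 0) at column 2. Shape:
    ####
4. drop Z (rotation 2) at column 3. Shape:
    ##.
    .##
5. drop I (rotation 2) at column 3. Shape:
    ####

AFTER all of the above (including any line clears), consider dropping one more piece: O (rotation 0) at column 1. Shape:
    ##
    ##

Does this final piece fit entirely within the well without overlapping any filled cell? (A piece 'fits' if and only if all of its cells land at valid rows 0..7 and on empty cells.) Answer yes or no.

Answer: yes

Derivation:
Drop 1: L rot0 at col 3 lands with bottom-row=0; cleared 0 line(s) (total 0); column heights now [0 0 0 1 1 2 0], max=2
Drop 2: S rot3 at col 2 lands with bottom-row=1; cleared 0 line(s) (total 0); column heights now [0 0 4 3 1 2 0], max=4
Drop 3: I rot0 at col 2 lands with bottom-row=4; cleared 0 line(s) (total 0); column heights now [0 0 5 5 5 5 0], max=5
Drop 4: Z rot2 at col 3 lands with bottom-row=5; cleared 0 line(s) (total 0); column heights now [0 0 5 7 7 6 0], max=7
Drop 5: I rot2 at col 3 lands with bottom-row=7; cleared 0 line(s) (total 0); column heights now [0 0 5 8 8 8 8], max=8
Test piece O rot0 at col 1 (width 2): heights before test = [0 0 5 8 8 8 8]; fits = True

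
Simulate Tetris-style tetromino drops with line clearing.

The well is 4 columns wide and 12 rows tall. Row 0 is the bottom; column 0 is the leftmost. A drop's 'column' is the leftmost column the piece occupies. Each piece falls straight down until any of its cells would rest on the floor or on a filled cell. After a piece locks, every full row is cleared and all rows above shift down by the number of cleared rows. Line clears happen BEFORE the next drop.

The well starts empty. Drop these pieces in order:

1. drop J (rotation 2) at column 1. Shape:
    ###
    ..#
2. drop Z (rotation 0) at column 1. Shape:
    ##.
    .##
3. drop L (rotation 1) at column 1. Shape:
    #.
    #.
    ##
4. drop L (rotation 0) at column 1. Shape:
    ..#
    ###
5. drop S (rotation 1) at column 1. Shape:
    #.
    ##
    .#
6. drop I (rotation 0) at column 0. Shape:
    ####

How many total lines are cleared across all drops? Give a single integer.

Drop 1: J rot2 at col 1 lands with bottom-row=0; cleared 0 line(s) (total 0); column heights now [0 2 2 2], max=2
Drop 2: Z rot0 at col 1 lands with bottom-row=2; cleared 0 line(s) (total 0); column heights now [0 4 4 3], max=4
Drop 3: L rot1 at col 1 lands with bottom-row=4; cleared 0 line(s) (total 0); column heights now [0 7 5 3], max=7
Drop 4: L rot0 at col 1 lands with bottom-row=7; cleared 0 line(s) (total 0); column heights now [0 8 8 9], max=9
Drop 5: S rot1 at col 1 lands with bottom-row=8; cleared 0 line(s) (total 0); column heights now [0 11 10 9], max=11
Drop 6: I rot0 at col 0 lands with bottom-row=11; cleared 1 line(s) (total 1); column heights now [0 11 10 9], max=11

Answer: 1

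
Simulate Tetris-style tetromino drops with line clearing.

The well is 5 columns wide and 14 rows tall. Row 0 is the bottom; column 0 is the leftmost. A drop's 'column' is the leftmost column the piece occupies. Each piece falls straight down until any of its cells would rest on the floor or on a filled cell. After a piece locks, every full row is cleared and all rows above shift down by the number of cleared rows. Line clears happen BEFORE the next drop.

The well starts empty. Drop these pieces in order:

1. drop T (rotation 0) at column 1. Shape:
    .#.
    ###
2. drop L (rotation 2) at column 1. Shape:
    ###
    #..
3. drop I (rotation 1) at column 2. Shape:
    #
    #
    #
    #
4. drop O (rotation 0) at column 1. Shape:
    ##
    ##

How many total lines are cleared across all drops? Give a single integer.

Drop 1: T rot0 at col 1 lands with bottom-row=0; cleared 0 line(s) (total 0); column heights now [0 1 2 1 0], max=2
Drop 2: L rot2 at col 1 lands with bottom-row=1; cleared 0 line(s) (total 0); column heights now [0 3 3 3 0], max=3
Drop 3: I rot1 at col 2 lands with bottom-row=3; cleared 0 line(s) (total 0); column heights now [0 3 7 3 0], max=7
Drop 4: O rot0 at col 1 lands with bottom-row=7; cleared 0 line(s) (total 0); column heights now [0 9 9 3 0], max=9

Answer: 0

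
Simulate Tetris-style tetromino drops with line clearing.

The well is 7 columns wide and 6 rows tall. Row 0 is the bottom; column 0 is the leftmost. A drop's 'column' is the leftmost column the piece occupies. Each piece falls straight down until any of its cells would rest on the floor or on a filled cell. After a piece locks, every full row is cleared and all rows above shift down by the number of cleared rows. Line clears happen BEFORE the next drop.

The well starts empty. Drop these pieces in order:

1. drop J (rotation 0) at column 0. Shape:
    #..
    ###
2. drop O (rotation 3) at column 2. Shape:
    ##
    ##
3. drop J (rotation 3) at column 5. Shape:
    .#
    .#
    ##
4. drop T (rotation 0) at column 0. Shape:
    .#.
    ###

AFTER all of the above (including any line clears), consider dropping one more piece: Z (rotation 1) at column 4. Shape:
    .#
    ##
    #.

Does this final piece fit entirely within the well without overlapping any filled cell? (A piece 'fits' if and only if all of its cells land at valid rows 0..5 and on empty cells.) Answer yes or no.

Drop 1: J rot0 at col 0 lands with bottom-row=0; cleared 0 line(s) (total 0); column heights now [2 1 1 0 0 0 0], max=2
Drop 2: O rot3 at col 2 lands with bottom-row=1; cleared 0 line(s) (total 0); column heights now [2 1 3 3 0 0 0], max=3
Drop 3: J rot3 at col 5 lands with bottom-row=0; cleared 0 line(s) (total 0); column heights now [2 1 3 3 0 1 3], max=3
Drop 4: T rot0 at col 0 lands with bottom-row=3; cleared 0 line(s) (total 0); column heights now [4 5 4 3 0 1 3], max=5
Test piece Z rot1 at col 4 (width 2): heights before test = [4 5 4 3 0 1 3]; fits = True

Answer: yes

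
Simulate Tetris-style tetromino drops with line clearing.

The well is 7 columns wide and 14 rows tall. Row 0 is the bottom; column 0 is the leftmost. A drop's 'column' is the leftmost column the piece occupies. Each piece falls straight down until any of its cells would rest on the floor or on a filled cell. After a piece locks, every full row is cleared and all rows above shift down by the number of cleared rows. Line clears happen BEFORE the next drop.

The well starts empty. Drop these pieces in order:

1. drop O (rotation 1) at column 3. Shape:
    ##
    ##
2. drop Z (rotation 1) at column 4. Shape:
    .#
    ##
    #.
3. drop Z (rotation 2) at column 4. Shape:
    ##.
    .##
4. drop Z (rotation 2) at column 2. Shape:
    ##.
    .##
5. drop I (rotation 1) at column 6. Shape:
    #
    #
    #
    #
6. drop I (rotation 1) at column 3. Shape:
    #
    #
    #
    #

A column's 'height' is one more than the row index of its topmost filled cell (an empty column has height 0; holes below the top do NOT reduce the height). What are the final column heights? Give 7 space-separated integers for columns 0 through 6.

Answer: 0 0 9 13 8 7 10

Derivation:
Drop 1: O rot1 at col 3 lands with bottom-row=0; cleared 0 line(s) (total 0); column heights now [0 0 0 2 2 0 0], max=2
Drop 2: Z rot1 at col 4 lands with bottom-row=2; cleared 0 line(s) (total 0); column heights now [0 0 0 2 4 5 0], max=5
Drop 3: Z rot2 at col 4 lands with bottom-row=5; cleared 0 line(s) (total 0); column heights now [0 0 0 2 7 7 6], max=7
Drop 4: Z rot2 at col 2 lands with bottom-row=7; cleared 0 line(s) (total 0); column heights now [0 0 9 9 8 7 6], max=9
Drop 5: I rot1 at col 6 lands with bottom-row=6; cleared 0 line(s) (total 0); column heights now [0 0 9 9 8 7 10], max=10
Drop 6: I rot1 at col 3 lands with bottom-row=9; cleared 0 line(s) (total 0); column heights now [0 0 9 13 8 7 10], max=13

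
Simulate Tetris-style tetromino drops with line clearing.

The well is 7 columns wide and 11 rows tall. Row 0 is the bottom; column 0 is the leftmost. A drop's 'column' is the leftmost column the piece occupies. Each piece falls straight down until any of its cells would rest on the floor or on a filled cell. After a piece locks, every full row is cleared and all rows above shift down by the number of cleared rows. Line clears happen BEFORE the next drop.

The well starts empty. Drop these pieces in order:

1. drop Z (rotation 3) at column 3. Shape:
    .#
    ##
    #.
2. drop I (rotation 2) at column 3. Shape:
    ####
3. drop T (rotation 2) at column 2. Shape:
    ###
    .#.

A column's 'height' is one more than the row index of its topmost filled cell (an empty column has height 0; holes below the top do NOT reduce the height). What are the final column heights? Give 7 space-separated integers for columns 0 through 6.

Answer: 0 0 6 6 6 4 4

Derivation:
Drop 1: Z rot3 at col 3 lands with bottom-row=0; cleared 0 line(s) (total 0); column heights now [0 0 0 2 3 0 0], max=3
Drop 2: I rot2 at col 3 lands with bottom-row=3; cleared 0 line(s) (total 0); column heights now [0 0 0 4 4 4 4], max=4
Drop 3: T rot2 at col 2 lands with bottom-row=4; cleared 0 line(s) (total 0); column heights now [0 0 6 6 6 4 4], max=6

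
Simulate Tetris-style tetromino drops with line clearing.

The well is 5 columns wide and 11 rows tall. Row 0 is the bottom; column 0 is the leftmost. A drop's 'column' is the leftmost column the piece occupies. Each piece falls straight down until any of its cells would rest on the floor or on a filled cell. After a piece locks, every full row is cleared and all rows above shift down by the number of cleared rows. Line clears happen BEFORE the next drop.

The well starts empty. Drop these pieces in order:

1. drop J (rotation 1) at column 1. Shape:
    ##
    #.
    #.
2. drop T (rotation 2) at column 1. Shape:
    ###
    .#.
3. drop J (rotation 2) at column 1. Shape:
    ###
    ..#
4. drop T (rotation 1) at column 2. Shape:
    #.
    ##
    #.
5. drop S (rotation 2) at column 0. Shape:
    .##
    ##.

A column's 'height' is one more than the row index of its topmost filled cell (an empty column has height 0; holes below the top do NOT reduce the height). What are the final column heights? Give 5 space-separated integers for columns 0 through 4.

Answer: 10 11 11 9 0

Derivation:
Drop 1: J rot1 at col 1 lands with bottom-row=0; cleared 0 line(s) (total 0); column heights now [0 3 3 0 0], max=3
Drop 2: T rot2 at col 1 lands with bottom-row=3; cleared 0 line(s) (total 0); column heights now [0 5 5 5 0], max=5
Drop 3: J rot2 at col 1 lands with bottom-row=5; cleared 0 line(s) (total 0); column heights now [0 7 7 7 0], max=7
Drop 4: T rot1 at col 2 lands with bottom-row=7; cleared 0 line(s) (total 0); column heights now [0 7 10 9 0], max=10
Drop 5: S rot2 at col 0 lands with bottom-row=9; cleared 0 line(s) (total 0); column heights now [10 11 11 9 0], max=11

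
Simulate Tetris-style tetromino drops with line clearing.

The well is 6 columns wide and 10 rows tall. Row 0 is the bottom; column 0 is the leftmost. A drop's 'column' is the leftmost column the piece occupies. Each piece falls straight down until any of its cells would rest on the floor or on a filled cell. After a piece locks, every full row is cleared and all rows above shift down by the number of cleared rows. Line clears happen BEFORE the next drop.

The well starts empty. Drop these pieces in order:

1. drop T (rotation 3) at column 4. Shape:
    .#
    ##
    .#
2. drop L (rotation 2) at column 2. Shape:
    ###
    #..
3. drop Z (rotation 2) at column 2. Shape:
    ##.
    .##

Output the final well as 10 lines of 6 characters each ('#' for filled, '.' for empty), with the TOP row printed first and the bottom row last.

Drop 1: T rot3 at col 4 lands with bottom-row=0; cleared 0 line(s) (total 0); column heights now [0 0 0 0 2 3], max=3
Drop 2: L rot2 at col 2 lands with bottom-row=1; cleared 0 line(s) (total 0); column heights now [0 0 3 3 3 3], max=3
Drop 3: Z rot2 at col 2 lands with bottom-row=3; cleared 0 line(s) (total 0); column heights now [0 0 5 5 4 3], max=5

Answer: ......
......
......
......
......
..##..
...##.
..####
..#.##
.....#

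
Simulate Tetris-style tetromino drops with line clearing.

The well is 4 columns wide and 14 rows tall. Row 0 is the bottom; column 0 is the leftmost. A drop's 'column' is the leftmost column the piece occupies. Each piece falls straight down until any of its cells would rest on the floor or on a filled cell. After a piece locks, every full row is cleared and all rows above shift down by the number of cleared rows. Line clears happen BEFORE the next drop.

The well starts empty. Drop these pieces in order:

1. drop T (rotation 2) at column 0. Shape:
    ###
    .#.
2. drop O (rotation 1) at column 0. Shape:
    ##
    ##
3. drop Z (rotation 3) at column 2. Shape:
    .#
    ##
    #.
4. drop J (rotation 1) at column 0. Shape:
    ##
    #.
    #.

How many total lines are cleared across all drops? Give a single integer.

Drop 1: T rot2 at col 0 lands with bottom-row=0; cleared 0 line(s) (total 0); column heights now [2 2 2 0], max=2
Drop 2: O rot1 at col 0 lands with bottom-row=2; cleared 0 line(s) (total 0); column heights now [4 4 2 0], max=4
Drop 3: Z rot3 at col 2 lands with bottom-row=2; cleared 1 line(s) (total 1); column heights now [3 3 3 4], max=4
Drop 4: J rot1 at col 0 lands with bottom-row=3; cleared 0 line(s) (total 1); column heights now [6 6 3 4], max=6

Answer: 1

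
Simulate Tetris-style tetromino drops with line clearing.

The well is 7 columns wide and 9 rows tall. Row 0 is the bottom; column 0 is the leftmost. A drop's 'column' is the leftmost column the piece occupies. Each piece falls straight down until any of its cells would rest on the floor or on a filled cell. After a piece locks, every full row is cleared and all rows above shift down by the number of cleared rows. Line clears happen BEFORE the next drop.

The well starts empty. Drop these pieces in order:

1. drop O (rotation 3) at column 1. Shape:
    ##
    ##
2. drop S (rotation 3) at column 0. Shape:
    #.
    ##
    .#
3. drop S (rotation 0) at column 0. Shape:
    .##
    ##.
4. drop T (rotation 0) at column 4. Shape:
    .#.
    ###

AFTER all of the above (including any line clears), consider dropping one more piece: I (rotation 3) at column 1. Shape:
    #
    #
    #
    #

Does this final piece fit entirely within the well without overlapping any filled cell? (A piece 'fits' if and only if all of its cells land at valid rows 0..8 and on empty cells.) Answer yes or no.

Drop 1: O rot3 at col 1 lands with bottom-row=0; cleared 0 line(s) (total 0); column heights now [0 2 2 0 0 0 0], max=2
Drop 2: S rot3 at col 0 lands with bottom-row=2; cleared 0 line(s) (total 0); column heights now [5 4 2 0 0 0 0], max=5
Drop 3: S rot0 at col 0 lands with bottom-row=5; cleared 0 line(s) (total 0); column heights now [6 7 7 0 0 0 0], max=7
Drop 4: T rot0 at col 4 lands with bottom-row=0; cleared 0 line(s) (total 0); column heights now [6 7 7 0 1 2 1], max=7
Test piece I rot3 at col 1 (width 1): heights before test = [6 7 7 0 1 2 1]; fits = False

Answer: no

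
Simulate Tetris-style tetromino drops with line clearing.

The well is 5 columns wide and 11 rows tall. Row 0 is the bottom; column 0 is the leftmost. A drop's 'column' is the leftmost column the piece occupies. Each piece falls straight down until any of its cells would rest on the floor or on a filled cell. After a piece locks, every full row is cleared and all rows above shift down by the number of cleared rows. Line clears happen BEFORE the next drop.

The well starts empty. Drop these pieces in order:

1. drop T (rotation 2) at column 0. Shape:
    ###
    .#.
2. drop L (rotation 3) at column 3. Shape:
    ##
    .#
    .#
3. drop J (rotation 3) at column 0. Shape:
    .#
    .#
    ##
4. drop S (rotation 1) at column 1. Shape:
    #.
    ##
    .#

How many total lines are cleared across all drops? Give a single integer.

Drop 1: T rot2 at col 0 lands with bottom-row=0; cleared 0 line(s) (total 0); column heights now [2 2 2 0 0], max=2
Drop 2: L rot3 at col 3 lands with bottom-row=0; cleared 0 line(s) (total 0); column heights now [2 2 2 3 3], max=3
Drop 3: J rot3 at col 0 lands with bottom-row=2; cleared 0 line(s) (total 0); column heights now [3 5 2 3 3], max=5
Drop 4: S rot1 at col 1 lands with bottom-row=4; cleared 0 line(s) (total 0); column heights now [3 7 6 3 3], max=7

Answer: 0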